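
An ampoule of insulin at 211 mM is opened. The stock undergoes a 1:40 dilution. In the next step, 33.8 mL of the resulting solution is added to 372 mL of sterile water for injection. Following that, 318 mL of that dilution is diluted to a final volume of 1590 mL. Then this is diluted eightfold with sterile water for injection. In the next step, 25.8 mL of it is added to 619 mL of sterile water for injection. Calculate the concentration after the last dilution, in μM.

Overall dilution factor = 40 × 12.01 × 5 × 8 × 24.99 = 4.80 × 10⁵.
211 mM / 4.80 × 10⁵ = 4.40 × 10⁻⁴ mM = 0.440 μM.

0.440 μM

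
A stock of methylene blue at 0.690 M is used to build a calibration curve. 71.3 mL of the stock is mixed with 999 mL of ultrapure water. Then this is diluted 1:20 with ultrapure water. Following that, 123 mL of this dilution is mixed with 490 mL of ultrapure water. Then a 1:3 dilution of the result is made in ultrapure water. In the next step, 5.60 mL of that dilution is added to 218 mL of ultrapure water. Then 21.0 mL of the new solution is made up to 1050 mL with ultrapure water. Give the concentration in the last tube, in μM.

Overall dilution factor = 15.01 × 20 × 4.984 × 3 × 39.93 × 50 = 8.96 × 10⁶.
0.690 M / 8.96 × 10⁶ = 7.70 × 10⁻⁸ M = 0.0770 μM.

0.0770 μM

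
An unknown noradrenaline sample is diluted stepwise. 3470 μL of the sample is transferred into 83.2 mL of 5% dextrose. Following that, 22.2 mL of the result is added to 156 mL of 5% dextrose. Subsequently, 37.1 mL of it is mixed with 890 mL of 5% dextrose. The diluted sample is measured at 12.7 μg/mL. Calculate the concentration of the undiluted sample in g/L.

63.6 g/L

Overall dilution factor = 24.98 × 8.027 × 24.99 = 5010.
Original = 12.7 μg/mL × 5010 = 6.36 × 10⁴ μg/mL = 63.6 g/L.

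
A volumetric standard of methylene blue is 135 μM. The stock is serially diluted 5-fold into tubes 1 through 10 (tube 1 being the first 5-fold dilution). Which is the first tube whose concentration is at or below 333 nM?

Tube n has concentration 135 μM / 5ⁿ.
Need 5ⁿ ≥ 135 μM / 333 nM = 405, so n ≥ 3.73.
First such tube: n = 4.

tube 4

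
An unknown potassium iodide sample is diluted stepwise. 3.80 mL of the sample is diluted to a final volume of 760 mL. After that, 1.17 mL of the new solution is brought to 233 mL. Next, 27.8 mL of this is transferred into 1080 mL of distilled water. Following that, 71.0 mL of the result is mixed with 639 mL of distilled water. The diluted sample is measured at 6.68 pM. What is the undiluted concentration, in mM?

Overall dilution factor = 200 × 199.1 × 39.85 × 10 = 1.59 × 10⁷.
Original = 6.68 pM × 1.59 × 10⁷ = 1.06 × 10⁸ pM = 0.106 mM.

0.106 mM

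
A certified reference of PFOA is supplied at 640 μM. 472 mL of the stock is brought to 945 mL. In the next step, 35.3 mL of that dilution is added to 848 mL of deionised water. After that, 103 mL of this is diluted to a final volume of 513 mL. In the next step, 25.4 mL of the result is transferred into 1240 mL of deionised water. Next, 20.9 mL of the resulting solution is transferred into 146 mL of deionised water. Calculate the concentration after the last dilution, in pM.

6450 pM

Overall dilution factor = 2.002 × 25.02 × 4.981 × 49.82 × 7.986 = 9.93 × 10⁴.
640 μM / 9.93 × 10⁴ = 6.45 × 10⁻³ μM = 6450 pM.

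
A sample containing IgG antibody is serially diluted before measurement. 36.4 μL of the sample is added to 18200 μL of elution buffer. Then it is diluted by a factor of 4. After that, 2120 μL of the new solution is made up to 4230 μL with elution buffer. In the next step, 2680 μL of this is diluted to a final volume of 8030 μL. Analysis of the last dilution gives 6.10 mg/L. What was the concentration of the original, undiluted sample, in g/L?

73.1 g/L

Overall dilution factor = 501 × 4 × 1.995 × 2.996 = 1.20 × 10⁴.
Original = 6.10 mg/L × 1.20 × 10⁴ = 7.31 × 10⁴ mg/L = 73.1 g/L.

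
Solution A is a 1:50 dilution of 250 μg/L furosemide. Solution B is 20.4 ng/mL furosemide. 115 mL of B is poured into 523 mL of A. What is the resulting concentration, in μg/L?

C_A = 250 μg/L / 50 = 5.00 μg/L.
C_B = 20.4 ng/mL = 20.4 μg/L.
C_mix = (C_A·V_A + C_B·V_B)/(V_A + V_B) = (5.00×523 + 20.4×115) / 638.0 = 7.78 μg/L.

7.78 μg/L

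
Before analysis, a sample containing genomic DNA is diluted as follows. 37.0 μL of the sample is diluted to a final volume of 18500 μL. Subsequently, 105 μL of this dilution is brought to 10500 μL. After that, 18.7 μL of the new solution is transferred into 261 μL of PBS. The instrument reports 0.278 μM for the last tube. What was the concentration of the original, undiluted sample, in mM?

Overall dilution factor = 500 × 100 × 14.96 = 7.48 × 10⁵.
Original = 0.278 μM × 7.48 × 10⁵ = 2.08 × 10⁵ μM = 208 mM.

208 mM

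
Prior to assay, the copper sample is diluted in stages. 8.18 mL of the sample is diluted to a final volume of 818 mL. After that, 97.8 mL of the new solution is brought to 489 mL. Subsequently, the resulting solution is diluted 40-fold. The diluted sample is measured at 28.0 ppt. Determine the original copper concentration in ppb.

560 ppb

Overall dilution factor = 100 × 5 × 40 = 2.00 × 10⁴.
Original = 28.0 ppt × 2.00 × 10⁴ = 5.60 × 10⁵ ppt = 560 ppb.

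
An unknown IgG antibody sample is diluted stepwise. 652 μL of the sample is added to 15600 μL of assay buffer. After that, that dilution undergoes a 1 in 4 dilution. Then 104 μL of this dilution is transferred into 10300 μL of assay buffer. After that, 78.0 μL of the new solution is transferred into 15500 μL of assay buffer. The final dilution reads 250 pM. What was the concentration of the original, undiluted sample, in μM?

Overall dilution factor = 24.93 × 4 × 100.0 × 199.7 = 1.99 × 10⁶.
Original = 250 pM × 1.99 × 10⁶ = 4.98 × 10⁸ pM = 498 μM.

498 μM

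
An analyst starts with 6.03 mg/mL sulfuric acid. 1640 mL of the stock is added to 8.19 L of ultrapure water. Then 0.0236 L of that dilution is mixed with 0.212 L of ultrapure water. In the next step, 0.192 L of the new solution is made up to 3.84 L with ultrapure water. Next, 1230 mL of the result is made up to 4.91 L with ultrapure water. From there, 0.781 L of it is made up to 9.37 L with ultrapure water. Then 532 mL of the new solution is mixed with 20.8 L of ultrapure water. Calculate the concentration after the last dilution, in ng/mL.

Overall dilution factor = 5.994 × 9.983 × 20 × 3.992 × 12.00 × 40.10 = 2.30 × 10⁶.
6.03 mg/mL / 2.30 × 10⁶ = 2.62 × 10⁻⁶ mg/mL = 2.62 ng/mL.

2.62 ng/mL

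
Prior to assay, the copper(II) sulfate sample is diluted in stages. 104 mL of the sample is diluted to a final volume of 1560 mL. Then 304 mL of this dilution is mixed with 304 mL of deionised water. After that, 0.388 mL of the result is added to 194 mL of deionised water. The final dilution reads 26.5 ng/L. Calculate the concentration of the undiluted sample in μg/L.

398 μg/L

Overall dilution factor = 15 × 2 × 501 = 1.50 × 10⁴.
Original = 26.5 ng/L × 1.50 × 10⁴ = 3.98 × 10⁵ ng/L = 398 μg/L.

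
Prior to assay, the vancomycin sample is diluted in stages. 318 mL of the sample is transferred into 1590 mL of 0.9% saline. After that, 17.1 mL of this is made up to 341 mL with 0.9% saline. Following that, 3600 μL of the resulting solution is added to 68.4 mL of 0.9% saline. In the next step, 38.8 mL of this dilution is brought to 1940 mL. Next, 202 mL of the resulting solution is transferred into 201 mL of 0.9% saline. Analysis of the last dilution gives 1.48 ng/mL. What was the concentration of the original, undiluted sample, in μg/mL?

Overall dilution factor = 6 × 19.94 × 20 × 50 × 1.995 = 2.39 × 10⁵.
Original = 1.48 ng/mL × 2.39 × 10⁵ = 3.53 × 10⁵ ng/mL = 353 μg/mL.

353 μg/mL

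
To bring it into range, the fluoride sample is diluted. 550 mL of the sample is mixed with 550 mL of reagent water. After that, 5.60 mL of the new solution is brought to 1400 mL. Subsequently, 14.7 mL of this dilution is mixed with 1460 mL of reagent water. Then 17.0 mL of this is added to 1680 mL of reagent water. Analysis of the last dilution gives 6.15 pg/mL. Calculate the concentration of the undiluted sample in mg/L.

30.8 mg/L

Overall dilution factor = 2 × 250 × 100.3 × 99.82 = 5.01 × 10⁶.
Original = 6.15 pg/mL × 5.01 × 10⁶ = 3.08 × 10⁷ pg/mL = 30.8 mg/L.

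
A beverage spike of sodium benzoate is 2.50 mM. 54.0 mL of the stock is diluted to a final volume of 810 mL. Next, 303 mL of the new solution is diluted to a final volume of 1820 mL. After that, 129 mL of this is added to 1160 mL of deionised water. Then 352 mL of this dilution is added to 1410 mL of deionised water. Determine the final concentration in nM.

Overall dilution factor = 15 × 6.007 × 9.992 × 5.006 = 4507.
2.50 mM / 4507 = 5.55 × 10⁻⁴ mM = 555 nM.

555 nM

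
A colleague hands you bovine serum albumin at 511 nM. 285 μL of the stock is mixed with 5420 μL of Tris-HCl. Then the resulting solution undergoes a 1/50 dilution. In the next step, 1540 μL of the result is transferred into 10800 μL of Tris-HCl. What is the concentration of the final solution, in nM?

0.0637 nM

Overall dilution factor = 20.02 × 50 × 8.013 = 8020.
511 nM / 8020 = 0.0637 nM.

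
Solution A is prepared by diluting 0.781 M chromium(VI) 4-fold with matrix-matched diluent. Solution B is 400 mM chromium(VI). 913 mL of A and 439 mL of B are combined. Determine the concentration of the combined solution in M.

0.262 M

C_A = 0.781 M / 4 = 0.195 M.
C_B = 400 mM = 0.400 M.
C_mix = (C_A·V_A + C_B·V_B)/(V_A + V_B) = (0.195×913 + 0.400×439) / 1352 = 0.262 M.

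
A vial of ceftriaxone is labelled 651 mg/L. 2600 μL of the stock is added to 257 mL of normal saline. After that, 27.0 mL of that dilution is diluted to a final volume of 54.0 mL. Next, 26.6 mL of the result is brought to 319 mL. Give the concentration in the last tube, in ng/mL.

272 ng/mL

Overall dilution factor = 99.85 × 2 × 11.99 = 2395.
651 mg/L / 2395 = 0.272 mg/L = 272 ng/mL.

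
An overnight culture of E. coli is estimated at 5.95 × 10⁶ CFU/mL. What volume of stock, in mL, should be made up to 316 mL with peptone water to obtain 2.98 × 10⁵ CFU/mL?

15.8 mL

V₁ = C₂V₂/C₁ = 2.98 × 10⁵ × 316 / 5.95 × 10⁶ = 15.8 mL.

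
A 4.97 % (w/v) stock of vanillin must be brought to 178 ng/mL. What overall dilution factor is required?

2.79 × 10⁵

Factor = C₀/C_target = 4.97 % (w/v) / 178 ng/mL = 2.79 × 10⁵.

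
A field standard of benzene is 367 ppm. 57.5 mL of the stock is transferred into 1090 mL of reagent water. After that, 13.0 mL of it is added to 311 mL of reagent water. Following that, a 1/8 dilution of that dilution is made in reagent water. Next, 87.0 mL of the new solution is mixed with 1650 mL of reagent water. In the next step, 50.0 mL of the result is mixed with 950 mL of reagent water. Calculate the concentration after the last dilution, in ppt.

231 ppt

Overall dilution factor = 19.96 × 24.92 × 8 × 19.97 × 20 = 1.59 × 10⁶.
367 ppm / 1.59 × 10⁶ = 2.31 × 10⁻⁴ ppm = 231 ppt.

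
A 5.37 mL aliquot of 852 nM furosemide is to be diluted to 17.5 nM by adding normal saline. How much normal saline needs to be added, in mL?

V₂ = C₁V₁/C₂ = 852 × 5.37 / 17.5 = 261 mL.
Diluent to add = V₂ − V₁ = 261 − 5.37 = 256 mL.

256 mL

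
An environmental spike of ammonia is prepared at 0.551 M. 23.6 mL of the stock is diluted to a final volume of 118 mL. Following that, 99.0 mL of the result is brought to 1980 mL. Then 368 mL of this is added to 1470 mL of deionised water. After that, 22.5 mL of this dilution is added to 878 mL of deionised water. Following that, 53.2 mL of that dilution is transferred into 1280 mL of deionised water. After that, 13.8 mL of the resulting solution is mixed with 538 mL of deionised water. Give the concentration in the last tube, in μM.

0.0275 μM

Overall dilution factor = 5 × 20 × 4.995 × 40.02 × 25.06 × 39.99 = 2.00 × 10⁷.
0.551 M / 2.00 × 10⁷ = 2.75 × 10⁻⁸ M = 0.0275 μM.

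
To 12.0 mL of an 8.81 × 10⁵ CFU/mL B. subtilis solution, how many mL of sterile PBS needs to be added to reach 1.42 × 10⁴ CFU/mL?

733 mL

V₂ = C₁V₁/C₂ = 8.81 × 10⁵ × 12.0 / 1.42 × 10⁴ = 745 mL.
Diluent to add = V₂ − V₁ = 745 − 12.0 = 733 mL.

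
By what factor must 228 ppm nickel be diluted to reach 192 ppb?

Factor = C₀/C_target = 228 ppm / 192 ppb = 1190.

1190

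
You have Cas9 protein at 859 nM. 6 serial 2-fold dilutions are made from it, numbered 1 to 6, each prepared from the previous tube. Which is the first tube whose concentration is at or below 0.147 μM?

Tube n has concentration 859 nM / 2ⁿ.
Need 2ⁿ ≥ 859 nM / 0.147 μM = 5.84, so n ≥ 2.55.
First such tube: n = 3.

tube 3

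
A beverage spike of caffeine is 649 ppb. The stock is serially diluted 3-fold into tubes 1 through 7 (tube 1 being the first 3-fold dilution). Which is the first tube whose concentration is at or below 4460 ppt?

tube 5

Tube n has concentration 649 ppb / 3ⁿ.
Need 3ⁿ ≥ 649 ppb / 4460 ppt = 146, so n ≥ 4.53.
First such tube: n = 5.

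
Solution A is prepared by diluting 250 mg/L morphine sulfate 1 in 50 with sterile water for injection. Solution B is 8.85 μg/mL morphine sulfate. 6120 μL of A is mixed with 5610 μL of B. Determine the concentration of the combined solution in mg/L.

C_A = 250 mg/L / 50 = 5.00 mg/L.
C_B = 8.85 μg/mL = 8.85 mg/L.
C_mix = (C_A·V_A + C_B·V_B)/(V_A + V_B) = (5.00×6120 + 8.85×5610) / 11730 = 6.84 mg/L.

6.84 mg/L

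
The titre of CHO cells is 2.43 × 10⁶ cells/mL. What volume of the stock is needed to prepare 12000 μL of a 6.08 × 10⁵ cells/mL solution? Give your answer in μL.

3000 μL

V₁ = C₂V₂/C₁ = 6.08 × 10⁵ × 12000 / 2.43 × 10⁶ = 3002 μL.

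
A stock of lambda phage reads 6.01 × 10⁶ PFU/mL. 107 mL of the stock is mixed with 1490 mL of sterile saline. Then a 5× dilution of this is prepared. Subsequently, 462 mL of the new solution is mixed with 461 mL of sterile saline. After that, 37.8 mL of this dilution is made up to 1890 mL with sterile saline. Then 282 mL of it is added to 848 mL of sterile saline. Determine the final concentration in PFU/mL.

Overall dilution factor = 14.93 × 5 × 1.998 × 50 × 4.007 = 2.99 × 10⁴.
6.01 × 10⁶ PFU/mL / 2.99 × 10⁴ = 201 PFU/mL.

201 PFU/mL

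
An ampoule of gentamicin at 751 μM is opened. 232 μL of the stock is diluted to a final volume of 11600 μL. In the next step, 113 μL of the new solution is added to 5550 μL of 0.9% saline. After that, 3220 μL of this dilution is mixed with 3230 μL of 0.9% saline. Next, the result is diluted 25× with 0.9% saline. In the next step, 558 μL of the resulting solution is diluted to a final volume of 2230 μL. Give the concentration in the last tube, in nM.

Overall dilution factor = 50 × 50.12 × 2.003 × 25 × 3.996 = 5.01 × 10⁵.
751 μM / 5.01 × 10⁵ = 1.50 × 10⁻³ μM = 1.50 nM.

1.50 nM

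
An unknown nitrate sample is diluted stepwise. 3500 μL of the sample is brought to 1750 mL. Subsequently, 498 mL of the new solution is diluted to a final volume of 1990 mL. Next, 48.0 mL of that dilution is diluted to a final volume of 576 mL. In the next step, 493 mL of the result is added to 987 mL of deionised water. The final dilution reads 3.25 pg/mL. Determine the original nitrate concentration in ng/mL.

234 ng/mL

Overall dilution factor = 500 × 3.996 × 12 × 3.002 = 7.20 × 10⁴.
Original = 3.25 pg/mL × 7.20 × 10⁴ = 2.34 × 10⁵ pg/mL = 234 ng/mL.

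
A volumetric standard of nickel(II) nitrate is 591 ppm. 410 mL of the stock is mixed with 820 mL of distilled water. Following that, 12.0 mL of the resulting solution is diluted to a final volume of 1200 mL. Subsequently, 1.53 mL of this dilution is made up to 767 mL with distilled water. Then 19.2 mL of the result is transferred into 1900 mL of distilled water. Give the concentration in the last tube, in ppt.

39.3 ppt

Overall dilution factor = 3 × 100 × 501.3 × 99.96 = 1.50 × 10⁷.
591 ppm / 1.50 × 10⁷ = 3.93 × 10⁻⁵ ppm = 39.3 ppt.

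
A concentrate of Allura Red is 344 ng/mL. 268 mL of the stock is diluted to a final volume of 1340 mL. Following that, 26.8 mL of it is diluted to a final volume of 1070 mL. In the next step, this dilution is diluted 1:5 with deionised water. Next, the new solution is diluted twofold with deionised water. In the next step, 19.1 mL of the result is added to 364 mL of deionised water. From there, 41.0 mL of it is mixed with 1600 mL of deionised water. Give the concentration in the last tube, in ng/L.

Overall dilution factor = 5 × 39.93 × 5 × 2 × 20.06 × 40.02 = 1.60 × 10⁶.
344 ng/mL / 1.60 × 10⁶ = 2.15 × 10⁻⁴ ng/mL = 0.215 ng/L.

0.215 ng/L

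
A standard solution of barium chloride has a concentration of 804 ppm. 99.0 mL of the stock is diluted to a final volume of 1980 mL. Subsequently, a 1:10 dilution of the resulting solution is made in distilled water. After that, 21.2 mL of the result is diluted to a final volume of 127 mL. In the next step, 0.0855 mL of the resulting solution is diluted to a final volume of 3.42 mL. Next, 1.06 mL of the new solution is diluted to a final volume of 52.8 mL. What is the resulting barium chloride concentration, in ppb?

Overall dilution factor = 20 × 10 × 5.991 × 40 × 49.81 = 2.39 × 10⁶.
804 ppm / 2.39 × 10⁶ = 3.37 × 10⁻⁴ ppm = 0.337 ppb.

0.337 ppb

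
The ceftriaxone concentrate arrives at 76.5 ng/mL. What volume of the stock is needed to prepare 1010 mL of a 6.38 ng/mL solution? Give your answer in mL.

V₁ = C₂V₂/C₁ = 6.38 × 1010 / 76.5 = 84.2 mL.

84.2 mL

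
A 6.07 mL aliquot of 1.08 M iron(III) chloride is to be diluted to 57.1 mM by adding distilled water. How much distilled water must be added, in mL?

109 mL

57.1 mM = 0.0571 M.
V₂ = C₁V₁/C₂ = 1.08 × 6.07 / 0.0571 = 115 mL.
Diluent to add = V₂ − V₁ = 115 − 6.07 = 109 mL.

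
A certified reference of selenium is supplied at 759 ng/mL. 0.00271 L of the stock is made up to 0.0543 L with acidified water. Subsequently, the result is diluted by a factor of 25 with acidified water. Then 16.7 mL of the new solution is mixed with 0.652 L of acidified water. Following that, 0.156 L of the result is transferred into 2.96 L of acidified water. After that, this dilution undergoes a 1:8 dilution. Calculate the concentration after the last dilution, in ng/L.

0.237 ng/L

Overall dilution factor = 20.04 × 25 × 40.04 × 19.97 × 8 = 3.21 × 10⁶.
759 ng/mL / 3.21 × 10⁶ = 2.37 × 10⁻⁴ ng/mL = 0.237 ng/L.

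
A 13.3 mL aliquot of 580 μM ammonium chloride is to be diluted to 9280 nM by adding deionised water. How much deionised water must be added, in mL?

818 mL

9280 nM = 9.28 μM.
V₂ = C₁V₁/C₂ = 580 × 13.3 / 9.28 = 831 mL.
Diluent to add = V₂ − V₁ = 831 − 13.3 = 818 mL.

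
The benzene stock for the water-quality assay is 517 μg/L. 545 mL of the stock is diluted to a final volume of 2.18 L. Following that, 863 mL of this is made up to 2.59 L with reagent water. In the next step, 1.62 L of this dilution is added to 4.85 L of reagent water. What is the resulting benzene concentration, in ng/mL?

10.8 ng/mL

Overall dilution factor = 4 × 3.001 × 3.994 = 47.9.
517 μg/L / 47.9 = 10.8 μg/L = 10.8 ng/mL.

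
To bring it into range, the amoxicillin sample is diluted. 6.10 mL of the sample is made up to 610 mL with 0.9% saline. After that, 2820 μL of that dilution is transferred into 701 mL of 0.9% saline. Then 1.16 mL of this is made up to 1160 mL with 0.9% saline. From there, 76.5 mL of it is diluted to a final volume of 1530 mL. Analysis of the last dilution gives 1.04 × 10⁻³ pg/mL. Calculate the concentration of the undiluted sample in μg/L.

Overall dilution factor = 100 × 249.6 × 1000 × 20 = 4.99 × 10⁸.
Original = 1.04 × 10⁻³ pg/mL × 4.99 × 10⁸ = 5.19 × 10⁵ pg/mL = 519 μg/L.

519 μg/L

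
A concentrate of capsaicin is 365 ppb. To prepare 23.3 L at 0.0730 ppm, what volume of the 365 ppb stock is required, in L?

4.66 L

0.0730 ppm = 73.0 ppb.
V₁ = C₂V₂/C₁ = 73.0 × 23.3 / 365 = 4.66 L.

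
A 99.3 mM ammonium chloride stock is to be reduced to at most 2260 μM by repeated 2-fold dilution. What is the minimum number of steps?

Need 2ⁿ ≥ 43.9, so n ≥ log(43.9)/log(2) = 5.46.
Minimum whole steps: n = 6.

6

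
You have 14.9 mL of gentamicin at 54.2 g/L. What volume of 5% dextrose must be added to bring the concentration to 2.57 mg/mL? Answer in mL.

299 mL

2.57 mg/mL = 2.57 g/L.
V₂ = C₁V₁/C₂ = 54.2 × 14.9 / 2.57 = 314 mL.
Diluent to add = V₂ − V₁ = 314 − 14.9 = 299 mL.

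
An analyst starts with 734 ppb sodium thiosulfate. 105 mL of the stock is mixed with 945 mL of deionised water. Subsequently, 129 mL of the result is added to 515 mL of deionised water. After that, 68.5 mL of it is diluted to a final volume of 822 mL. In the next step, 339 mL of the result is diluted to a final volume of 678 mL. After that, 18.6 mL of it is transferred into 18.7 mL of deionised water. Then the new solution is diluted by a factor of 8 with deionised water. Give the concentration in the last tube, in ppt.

38.2 ppt

Overall dilution factor = 10 × 4.992 × 12 × 2 × 2.005 × 8 = 1.92 × 10⁴.
734 ppb / 1.92 × 10⁴ = 0.0382 ppb = 38.2 ppt.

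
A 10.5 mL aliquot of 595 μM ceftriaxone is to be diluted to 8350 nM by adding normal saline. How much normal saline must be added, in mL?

738 mL

8350 nM = 8.35 μM.
V₂ = C₁V₁/C₂ = 595 × 10.5 / 8.35 = 748 mL.
Diluent to add = V₂ − V₁ = 748 − 10.5 = 738 mL.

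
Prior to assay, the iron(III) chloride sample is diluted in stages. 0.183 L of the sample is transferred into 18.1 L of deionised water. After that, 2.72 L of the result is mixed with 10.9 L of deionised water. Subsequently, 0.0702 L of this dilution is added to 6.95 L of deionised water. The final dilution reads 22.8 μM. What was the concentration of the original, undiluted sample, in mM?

1140 mM

Overall dilution factor = 99.91 × 5.007 × 100.0 = 5.00 × 10⁴.
Original = 22.8 μM × 5.00 × 10⁴ = 1.14 × 10⁶ μM = 1140 mM.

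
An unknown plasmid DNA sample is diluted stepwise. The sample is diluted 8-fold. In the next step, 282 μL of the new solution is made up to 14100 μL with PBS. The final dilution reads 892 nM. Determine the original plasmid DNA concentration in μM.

Overall dilution factor = 8 × 50 = 400.
Original = 892 nM × 400 = 3.57 × 10⁵ nM = 357 μM.

357 μM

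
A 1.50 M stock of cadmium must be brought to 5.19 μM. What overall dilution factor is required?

2.89 × 10⁵

Factor = C₀/C_target = 1.50 M / 5.19 μM = 2.89 × 10⁵.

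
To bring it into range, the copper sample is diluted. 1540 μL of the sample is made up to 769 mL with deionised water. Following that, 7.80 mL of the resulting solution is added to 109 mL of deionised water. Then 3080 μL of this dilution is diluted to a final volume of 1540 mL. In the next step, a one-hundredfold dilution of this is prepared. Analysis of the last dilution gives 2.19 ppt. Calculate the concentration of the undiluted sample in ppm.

Overall dilution factor = 499.4 × 14.97 × 500 × 100 = 3.74 × 10⁸.
Original = 2.19 ppt × 3.74 × 10⁸ = 8.19 × 10⁸ ppt = 819 ppm.

819 ppm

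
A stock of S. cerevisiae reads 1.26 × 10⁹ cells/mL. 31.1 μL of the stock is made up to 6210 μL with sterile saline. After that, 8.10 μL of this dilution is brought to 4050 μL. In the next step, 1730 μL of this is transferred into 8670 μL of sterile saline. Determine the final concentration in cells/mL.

Overall dilution factor = 199.7 × 500 × 6.012 = 6.00 × 10⁵.
1.26 × 10⁹ cells/mL / 6.00 × 10⁵ = 2100 cells/mL.

2100 cells/mL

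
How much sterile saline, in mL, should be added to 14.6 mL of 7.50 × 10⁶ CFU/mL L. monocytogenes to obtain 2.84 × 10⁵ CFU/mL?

V₂ = C₁V₁/C₂ = 7.50 × 10⁶ × 14.6 / 2.84 × 10⁵ = 386 mL.
Diluent to add = V₂ − V₁ = 386 − 14.6 = 371 mL.

371 mL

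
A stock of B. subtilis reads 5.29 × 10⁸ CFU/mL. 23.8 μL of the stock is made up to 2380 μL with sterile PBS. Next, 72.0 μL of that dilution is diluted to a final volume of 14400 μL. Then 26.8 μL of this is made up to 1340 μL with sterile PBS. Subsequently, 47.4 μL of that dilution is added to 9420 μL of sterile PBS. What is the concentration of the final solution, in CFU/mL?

Overall dilution factor = 100 × 200 × 50 × 199.7 = 2.00 × 10⁸.
5.29 × 10⁸ CFU/mL / 2.00 × 10⁸ = 2.65 CFU/mL.

2.65 CFU/mL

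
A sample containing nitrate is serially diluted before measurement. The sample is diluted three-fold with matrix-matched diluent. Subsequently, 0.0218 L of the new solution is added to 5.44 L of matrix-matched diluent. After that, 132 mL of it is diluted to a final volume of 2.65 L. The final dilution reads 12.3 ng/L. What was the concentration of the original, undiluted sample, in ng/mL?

186 ng/mL

Overall dilution factor = 3 × 250.5 × 20.08 = 1.51 × 10⁴.
Original = 12.3 ng/L × 1.51 × 10⁴ = 1.86 × 10⁵ ng/L = 186 ng/mL.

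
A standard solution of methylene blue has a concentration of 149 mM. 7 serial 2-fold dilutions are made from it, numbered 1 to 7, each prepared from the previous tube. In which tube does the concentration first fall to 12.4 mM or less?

Tube n has concentration 149 mM / 2ⁿ.
Need 2ⁿ ≥ 149 mM / 12.4 mM = 12.0, so n ≥ 3.59.
First such tube: n = 4.

tube 4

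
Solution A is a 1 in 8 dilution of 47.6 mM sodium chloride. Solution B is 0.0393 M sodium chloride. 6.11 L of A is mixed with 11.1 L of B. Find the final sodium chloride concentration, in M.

0.0275 M

C_A = 47.6 mM / 8 = 5.95 mM.
C_B = 0.0393 M = 39.3 mM.
C_mix = (C_A·V_A + C_B·V_B)/(V_A + V_B) = (5.95×6.11 + 39.3×11.1) / 17.21 = 27.5 mM = 0.0275 M.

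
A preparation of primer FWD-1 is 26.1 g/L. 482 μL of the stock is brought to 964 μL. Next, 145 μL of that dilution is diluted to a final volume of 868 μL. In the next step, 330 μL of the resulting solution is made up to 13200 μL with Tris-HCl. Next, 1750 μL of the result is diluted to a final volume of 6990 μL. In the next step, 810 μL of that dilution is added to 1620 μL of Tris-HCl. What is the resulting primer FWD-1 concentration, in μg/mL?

Overall dilution factor = 2 × 5.986 × 40 × 3.994 × 3 = 5739.
26.1 g/L / 5739 = 4.55 × 10⁻³ g/L = 4.55 μg/mL.

4.55 μg/mL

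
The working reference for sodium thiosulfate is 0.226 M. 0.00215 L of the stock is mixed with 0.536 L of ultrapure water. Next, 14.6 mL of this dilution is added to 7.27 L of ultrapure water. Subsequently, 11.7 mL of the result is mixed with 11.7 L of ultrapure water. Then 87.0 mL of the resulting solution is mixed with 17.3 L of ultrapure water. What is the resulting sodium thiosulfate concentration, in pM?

9.05 pM

Overall dilution factor = 250.3 × 498.9 × 1001 × 199.9 = 2.50 × 10¹⁰.
0.226 M / 2.50 × 10¹⁰ = 9.05 × 10⁻¹² M = 9.05 pM.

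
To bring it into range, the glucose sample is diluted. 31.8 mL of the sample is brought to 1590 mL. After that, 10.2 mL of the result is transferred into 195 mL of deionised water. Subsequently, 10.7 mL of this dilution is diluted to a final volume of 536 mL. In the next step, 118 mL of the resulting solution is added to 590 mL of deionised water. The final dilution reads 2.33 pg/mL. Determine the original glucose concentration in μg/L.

Overall dilution factor = 50 × 20.12 × 50.09 × 6 = 3.02 × 10⁵.
Original = 2.33 pg/mL × 3.02 × 10⁵ = 7.04 × 10⁵ pg/mL = 704 μg/L.

704 μg/L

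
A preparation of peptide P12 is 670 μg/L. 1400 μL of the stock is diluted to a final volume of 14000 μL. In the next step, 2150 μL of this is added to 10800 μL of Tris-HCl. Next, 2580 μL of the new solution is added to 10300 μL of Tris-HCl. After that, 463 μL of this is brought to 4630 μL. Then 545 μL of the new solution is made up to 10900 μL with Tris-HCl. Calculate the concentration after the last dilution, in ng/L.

11.1 ng/L

Overall dilution factor = 10 × 6.023 × 4.992 × 10 × 20 = 6.01 × 10⁴.
670 μg/L / 6.01 × 10⁴ = 0.0111 μg/L = 11.1 ng/L.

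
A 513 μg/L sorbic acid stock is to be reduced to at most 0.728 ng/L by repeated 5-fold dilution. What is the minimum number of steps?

9

Need 5ⁿ ≥ 7.05 × 10⁵, so n ≥ log(7.05 × 10⁵)/log(5) = 8.37.
Minimum whole steps: n = 9.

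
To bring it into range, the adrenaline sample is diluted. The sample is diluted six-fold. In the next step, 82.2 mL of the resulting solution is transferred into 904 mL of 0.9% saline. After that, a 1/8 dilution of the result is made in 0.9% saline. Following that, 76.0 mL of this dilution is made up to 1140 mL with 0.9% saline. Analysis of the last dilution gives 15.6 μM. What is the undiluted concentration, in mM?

Overall dilution factor = 6 × 12.00 × 8 × 15 = 8638.
Original = 15.6 μM × 8638 = 1.35 × 10⁵ μM = 135 mM.

135 mM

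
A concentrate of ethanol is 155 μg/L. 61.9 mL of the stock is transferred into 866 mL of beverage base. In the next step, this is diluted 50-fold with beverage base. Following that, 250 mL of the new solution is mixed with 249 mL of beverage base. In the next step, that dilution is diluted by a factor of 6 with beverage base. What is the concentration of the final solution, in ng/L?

17.3 ng/L

Overall dilution factor = 14.99 × 50 × 1.996 × 6 = 8976.
155 μg/L / 8976 = 0.0173 μg/L = 17.3 ng/L.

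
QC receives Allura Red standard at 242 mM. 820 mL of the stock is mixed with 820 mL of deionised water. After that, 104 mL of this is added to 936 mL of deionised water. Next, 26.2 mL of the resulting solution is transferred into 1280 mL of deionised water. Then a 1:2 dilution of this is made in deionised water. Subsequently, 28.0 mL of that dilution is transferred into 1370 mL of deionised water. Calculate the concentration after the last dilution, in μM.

Overall dilution factor = 2 × 10 × 49.85 × 2 × 49.93 = 9.96 × 10⁴.
242 mM / 9.96 × 10⁴ = 2.43 × 10⁻³ mM = 2.43 μM.

2.43 μM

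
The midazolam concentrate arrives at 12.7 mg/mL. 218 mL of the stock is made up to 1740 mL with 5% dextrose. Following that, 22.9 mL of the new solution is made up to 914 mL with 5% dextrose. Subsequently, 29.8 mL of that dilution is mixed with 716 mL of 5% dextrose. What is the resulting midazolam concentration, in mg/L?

1.59 mg/L

Overall dilution factor = 7.982 × 39.91 × 25.03 = 7973.
12.7 mg/mL / 7973 = 1.59 × 10⁻³ mg/mL = 1.59 mg/L.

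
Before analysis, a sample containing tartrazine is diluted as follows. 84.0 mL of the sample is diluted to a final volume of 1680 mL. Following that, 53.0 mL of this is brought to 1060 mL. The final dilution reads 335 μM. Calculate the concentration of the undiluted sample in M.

0.134 M

Overall dilution factor = 20 × 20 = 400.
Original = 335 μM × 400 = 1.34 × 10⁵ μM = 0.134 M.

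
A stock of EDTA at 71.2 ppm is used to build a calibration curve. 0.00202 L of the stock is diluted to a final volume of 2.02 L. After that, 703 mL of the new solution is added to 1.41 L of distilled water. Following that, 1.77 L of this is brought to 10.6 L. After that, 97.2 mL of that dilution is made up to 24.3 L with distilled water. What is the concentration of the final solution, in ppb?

0.0158 ppb

Overall dilution factor = 1000 × 3.006 × 5.989 × 250 = 4.50 × 10⁶.
71.2 ppm / 4.50 × 10⁶ = 1.58 × 10⁻⁵ ppm = 0.0158 ppb.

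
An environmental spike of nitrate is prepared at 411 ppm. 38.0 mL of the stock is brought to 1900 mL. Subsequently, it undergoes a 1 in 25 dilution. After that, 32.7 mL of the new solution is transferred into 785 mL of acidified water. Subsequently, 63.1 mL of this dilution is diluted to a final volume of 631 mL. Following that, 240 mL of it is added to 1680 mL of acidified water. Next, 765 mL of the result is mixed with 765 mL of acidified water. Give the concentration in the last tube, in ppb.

Overall dilution factor = 50 × 25 × 25.01 × 10 × 8 × 2 = 5.00 × 10⁶.
411 ppm / 5.00 × 10⁶ = 8.22 × 10⁻⁵ ppm = 0.0822 ppb.

0.0822 ppb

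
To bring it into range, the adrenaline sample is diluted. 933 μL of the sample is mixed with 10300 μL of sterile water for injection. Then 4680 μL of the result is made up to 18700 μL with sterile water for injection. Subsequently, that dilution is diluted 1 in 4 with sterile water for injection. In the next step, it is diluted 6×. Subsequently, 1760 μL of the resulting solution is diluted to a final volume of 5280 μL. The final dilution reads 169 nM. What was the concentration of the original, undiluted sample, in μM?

Overall dilution factor = 12.04 × 3.996 × 4 × 6 × 3 = 3464.
Original = 169 nM × 3464 = 5.85 × 10⁵ nM = 585 μM.

585 μM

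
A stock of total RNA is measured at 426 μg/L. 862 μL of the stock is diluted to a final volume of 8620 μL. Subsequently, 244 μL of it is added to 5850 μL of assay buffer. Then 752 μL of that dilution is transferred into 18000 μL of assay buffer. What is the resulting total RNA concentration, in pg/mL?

68.4 pg/mL

Overall dilution factor = 10 × 24.98 × 24.94 = 6228.
426 μg/L / 6228 = 0.0684 μg/L = 68.4 pg/mL.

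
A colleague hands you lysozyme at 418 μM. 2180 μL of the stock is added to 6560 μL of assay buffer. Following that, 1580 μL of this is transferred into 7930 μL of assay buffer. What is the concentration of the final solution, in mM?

Overall dilution factor = 4.009 × 6.019 = 24.1.
418 μM / 24.1 = 17.3 μM = 0.0173 mM.

0.0173 mM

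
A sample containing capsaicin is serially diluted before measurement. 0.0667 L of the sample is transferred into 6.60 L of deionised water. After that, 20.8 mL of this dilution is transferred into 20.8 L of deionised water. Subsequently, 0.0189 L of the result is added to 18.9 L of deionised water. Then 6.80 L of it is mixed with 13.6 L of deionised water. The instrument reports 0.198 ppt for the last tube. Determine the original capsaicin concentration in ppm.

59.5 ppm

Overall dilution factor = 99.95 × 1001 × 1001 × 3 = 3.00 × 10⁸.
Original = 0.198 ppt × 3.00 × 10⁸ = 5.95 × 10⁷ ppt = 59.5 ppm.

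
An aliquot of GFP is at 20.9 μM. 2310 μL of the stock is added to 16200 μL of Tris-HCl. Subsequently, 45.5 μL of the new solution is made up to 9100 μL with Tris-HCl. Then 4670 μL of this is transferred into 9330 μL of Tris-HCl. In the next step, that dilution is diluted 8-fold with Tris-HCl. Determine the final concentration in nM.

0.544 nM

Overall dilution factor = 8.013 × 200 × 2.998 × 8 = 3.84 × 10⁴.
20.9 μM / 3.84 × 10⁴ = 5.44 × 10⁻⁴ μM = 0.544 nM.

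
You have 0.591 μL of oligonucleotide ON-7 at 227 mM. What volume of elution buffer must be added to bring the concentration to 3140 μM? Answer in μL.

3140 μM = 3.14 mM.
V₂ = C₁V₁/C₂ = 227 × 0.591 / 3.14 = 42.7 μL.
Diluent to add = V₂ − V₁ = 42.7 − 0.591 = 42.1 μL.

42.1 μL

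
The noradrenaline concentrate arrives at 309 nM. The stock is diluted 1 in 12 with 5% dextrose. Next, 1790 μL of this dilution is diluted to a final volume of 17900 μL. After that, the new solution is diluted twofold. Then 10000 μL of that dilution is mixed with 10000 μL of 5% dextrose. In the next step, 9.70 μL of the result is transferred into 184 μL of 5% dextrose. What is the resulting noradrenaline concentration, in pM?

32.2 pM

Overall dilution factor = 12 × 10 × 2 × 2 × 19.97 = 9585.
309 nM / 9585 = 0.0322 nM = 32.2 pM.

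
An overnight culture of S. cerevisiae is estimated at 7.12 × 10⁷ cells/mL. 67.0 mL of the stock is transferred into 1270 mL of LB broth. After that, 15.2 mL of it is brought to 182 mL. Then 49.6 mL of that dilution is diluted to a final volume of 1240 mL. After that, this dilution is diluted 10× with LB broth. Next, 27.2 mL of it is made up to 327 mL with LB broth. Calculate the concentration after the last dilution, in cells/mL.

99.1 cells/mL

Overall dilution factor = 19.96 × 11.97 × 25 × 10 × 12.02 = 7.18 × 10⁵.
7.12 × 10⁷ cells/mL / 7.18 × 10⁵ = 99.1 cells/mL.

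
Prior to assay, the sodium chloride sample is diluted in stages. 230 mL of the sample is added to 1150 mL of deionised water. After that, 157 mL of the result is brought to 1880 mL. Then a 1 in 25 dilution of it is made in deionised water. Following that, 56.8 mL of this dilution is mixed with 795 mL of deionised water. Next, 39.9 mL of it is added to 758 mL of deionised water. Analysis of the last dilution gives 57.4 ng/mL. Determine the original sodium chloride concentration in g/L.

30.9 g/L

Overall dilution factor = 6 × 11.97 × 25 × 15.00 × 20.00 = 5.39 × 10⁵.
Original = 57.4 ng/mL × 5.39 × 10⁵ = 3.09 × 10⁷ ng/mL = 30.9 g/L.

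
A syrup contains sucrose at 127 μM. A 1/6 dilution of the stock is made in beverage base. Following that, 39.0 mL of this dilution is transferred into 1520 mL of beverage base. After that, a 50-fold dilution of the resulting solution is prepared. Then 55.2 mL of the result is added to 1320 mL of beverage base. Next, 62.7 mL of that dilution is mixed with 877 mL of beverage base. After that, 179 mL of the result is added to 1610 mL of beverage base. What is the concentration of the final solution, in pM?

2.84 pM

Overall dilution factor = 6 × 39.97 × 50 × 24.91 × 14.99 × 9.994 = 4.48 × 10⁷.
127 μM / 4.48 × 10⁷ = 2.84 × 10⁻⁶ μM = 2.84 pM.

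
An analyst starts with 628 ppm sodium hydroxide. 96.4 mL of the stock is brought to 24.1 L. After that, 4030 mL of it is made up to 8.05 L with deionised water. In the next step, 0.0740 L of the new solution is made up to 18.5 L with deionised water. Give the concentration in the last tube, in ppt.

Overall dilution factor = 250 × 1.998 × 250 = 1.25 × 10⁵.
628 ppm / 1.25 × 10⁵ = 5.03 × 10⁻³ ppm = 5030 ppt.

5030 ppt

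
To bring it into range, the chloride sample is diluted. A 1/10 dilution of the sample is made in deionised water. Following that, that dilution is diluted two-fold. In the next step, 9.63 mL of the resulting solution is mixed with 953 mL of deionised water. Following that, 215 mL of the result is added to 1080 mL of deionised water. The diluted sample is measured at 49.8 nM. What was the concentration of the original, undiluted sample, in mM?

0.600 mM

Overall dilution factor = 10 × 2 × 99.96 × 6.023 = 1.20 × 10⁴.
Original = 49.8 nM × 1.20 × 10⁴ = 6.00 × 10⁵ nM = 0.600 mM.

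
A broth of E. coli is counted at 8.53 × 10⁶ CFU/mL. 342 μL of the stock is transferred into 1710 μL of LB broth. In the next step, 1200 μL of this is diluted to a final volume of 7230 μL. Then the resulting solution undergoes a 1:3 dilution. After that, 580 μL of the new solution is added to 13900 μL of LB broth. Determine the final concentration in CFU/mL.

3150 CFU/mL

Overall dilution factor = 6 × 6.025 × 3 × 24.97 = 2708.
8.53 × 10⁶ CFU/mL / 2708 = 3150 CFU/mL.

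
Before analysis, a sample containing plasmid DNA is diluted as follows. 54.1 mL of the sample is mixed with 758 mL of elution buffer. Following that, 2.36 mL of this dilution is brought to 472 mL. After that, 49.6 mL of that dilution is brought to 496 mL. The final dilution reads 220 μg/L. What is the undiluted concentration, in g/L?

6.60 g/L

Overall dilution factor = 15.01 × 200 × 10 = 3.00 × 10⁴.
Original = 220 μg/L × 3.00 × 10⁴ = 6.60 × 10⁶ μg/L = 6.60 g/L.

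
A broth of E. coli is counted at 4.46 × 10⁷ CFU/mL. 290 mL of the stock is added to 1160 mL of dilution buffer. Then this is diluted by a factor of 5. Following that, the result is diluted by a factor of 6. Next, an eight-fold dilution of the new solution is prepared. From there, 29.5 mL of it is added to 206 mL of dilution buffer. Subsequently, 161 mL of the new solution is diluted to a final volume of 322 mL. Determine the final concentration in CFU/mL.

2330 CFU/mL

Overall dilution factor = 5 × 5 × 6 × 8 × 7.983 × 2 = 1.92 × 10⁴.
4.46 × 10⁷ CFU/mL / 1.92 × 10⁴ = 2330 CFU/mL.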